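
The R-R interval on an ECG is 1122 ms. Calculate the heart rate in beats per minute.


HR = 60 / RR_interval(s)
RR = 1122 ms = 1.122 s
HR = 60 / 1.122 = 53.48 bpm


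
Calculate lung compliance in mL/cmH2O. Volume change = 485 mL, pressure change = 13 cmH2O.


C = dV / dP
C = 485 / 13
C = 37.31 mL/cmH2O


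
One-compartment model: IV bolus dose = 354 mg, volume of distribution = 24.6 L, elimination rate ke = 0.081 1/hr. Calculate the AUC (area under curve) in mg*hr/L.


C0 = Dose/Vd = 354/24.6 = 14.3902 mg/L
AUC = C0/ke = 14.3902/0.081
AUC = 177.7 mg*hr/L


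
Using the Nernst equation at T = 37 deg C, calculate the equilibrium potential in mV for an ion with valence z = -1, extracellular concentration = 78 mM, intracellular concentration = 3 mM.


E = (RT/(zF)) * ln(C_out/C_in)
T = 37 + 273.15 = 310.15 K
E = (8.314 * 310.15 / (-1 * 96485)) * ln(78/3)
E = -87.07 mV


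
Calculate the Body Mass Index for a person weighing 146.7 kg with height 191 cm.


BMI = weight / height^2
height = 191 cm = 1.91 m
BMI = 146.7 / 1.91^2
BMI = 40.21 kg/m^2


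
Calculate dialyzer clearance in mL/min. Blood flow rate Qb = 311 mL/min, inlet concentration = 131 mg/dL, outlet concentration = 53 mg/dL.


K = Qb * (Cb_in - Cb_out) / Cb_in
K = 311 * (131 - 53) / 131
K = 185.2 mL/min


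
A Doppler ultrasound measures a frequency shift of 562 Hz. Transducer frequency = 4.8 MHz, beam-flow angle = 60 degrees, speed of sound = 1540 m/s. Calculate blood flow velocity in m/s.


v = fd * c / (2 * f0 * cos(theta))
v = 562 * 1540 / (2 * 4.8000e+06 * cos(60))
v = 0.1803 m/s


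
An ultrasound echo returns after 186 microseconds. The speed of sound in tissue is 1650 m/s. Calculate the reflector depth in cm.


depth = c * t / 2
t = 186 us = 1.8600e-04 s
depth = 1650 * 1.8600e-04 / 2
depth = 0.15345 m = 15.345 cm


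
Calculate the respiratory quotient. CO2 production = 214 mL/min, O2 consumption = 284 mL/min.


RQ = VCO2 / VO2
RQ = 214 / 284
RQ = 0.7535


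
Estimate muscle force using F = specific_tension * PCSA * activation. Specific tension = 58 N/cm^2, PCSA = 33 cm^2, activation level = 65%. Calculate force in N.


F = sigma * PCSA * activation
F = 58 * 33 * 0.65
F = 1244 N


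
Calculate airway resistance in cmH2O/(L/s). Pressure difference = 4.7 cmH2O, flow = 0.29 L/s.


R = dP / flow
R = 4.7 / 0.29
R = 16.21 cmH2O/(L/s)


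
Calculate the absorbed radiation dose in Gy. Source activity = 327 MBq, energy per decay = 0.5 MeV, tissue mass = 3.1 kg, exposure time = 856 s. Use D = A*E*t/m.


A = 327 MBq = 3.2700e+08 Bq
E = 0.5 MeV = 8.01e-14 J
D = A*E*t/m = 3.2700e+08*8.01e-14*856/3.1
D = 0.007233 Gy


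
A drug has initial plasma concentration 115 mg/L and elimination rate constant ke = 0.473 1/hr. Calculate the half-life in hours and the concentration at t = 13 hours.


t_half = ln(2) / ke = 0.693147 / 0.473 = 1.465 hr
C(t) = C0 * exp(-ke*t) = 115 * exp(-0.473*13)
C(13) = 0.2456 mg/L


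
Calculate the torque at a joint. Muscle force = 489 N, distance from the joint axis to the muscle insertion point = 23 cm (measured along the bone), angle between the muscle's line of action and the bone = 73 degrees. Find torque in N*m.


Torque = F * d * sin(theta)   (moment arm = d*sin(theta))
d = 23 cm = 0.23 m
Torque = 489 * 0.23 * sin(73)
Torque = 107.6 N*m


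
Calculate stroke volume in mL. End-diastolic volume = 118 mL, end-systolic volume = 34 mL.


SV = EDV - ESV
SV = 118 - 34
SV = 84 mL


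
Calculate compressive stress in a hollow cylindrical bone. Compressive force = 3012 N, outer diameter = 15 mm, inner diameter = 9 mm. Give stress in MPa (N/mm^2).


A = pi*(r_o^2 - r_i^2)
r_o = 7.5 mm, r_i = 4.5 mm
A = 113.097 mm^2
sigma = F/A = 3012 / 113.097
sigma = 26.63 MPa


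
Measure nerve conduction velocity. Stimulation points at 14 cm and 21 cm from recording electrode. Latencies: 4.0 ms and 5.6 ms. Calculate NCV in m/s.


Distance = (21 - 14) / 100 = 0.07 m
dt = (5.6 - 4.0) / 1000 = 0.0016 s
NCV = dist / dt = 43.75 m/s


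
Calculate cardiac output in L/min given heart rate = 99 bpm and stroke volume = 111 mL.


CO = HR * SV
CO = 99 * 111 / 1000
CO = 10.99 L/min


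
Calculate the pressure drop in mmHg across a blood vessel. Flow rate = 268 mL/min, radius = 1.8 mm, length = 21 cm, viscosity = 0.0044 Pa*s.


dP = 8*mu*L*Q / (pi*r^4)
Q = 268 mL/min = 4.46667e-06 m^3/s
dP = 1001.17 Pa = 1001.17 / 133.322 mmHg = 7.509 mmHg


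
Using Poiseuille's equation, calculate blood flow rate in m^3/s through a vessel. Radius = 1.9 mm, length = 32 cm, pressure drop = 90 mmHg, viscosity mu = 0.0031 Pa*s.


Q = pi*r^4*dP / (8*mu*L)
r = 0.0019 m, L = 0.32 m
dP = 90 mmHg = 11998.98 Pa
Q = 6.1902e-05 m^3/s


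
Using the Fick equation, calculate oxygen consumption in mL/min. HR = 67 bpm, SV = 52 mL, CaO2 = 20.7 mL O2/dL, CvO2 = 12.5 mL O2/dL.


CO = HR*SV = 67*52/1000 = 3.484 L/min
a-v O2 diff = 20.7 - 12.5 = 8.2 mL/dL
VO2 = CO * (CaO2-CvO2) * 10 dL/L
VO2 = 3.484 * 8.2 * 10
VO2 = 285.7 mL/min


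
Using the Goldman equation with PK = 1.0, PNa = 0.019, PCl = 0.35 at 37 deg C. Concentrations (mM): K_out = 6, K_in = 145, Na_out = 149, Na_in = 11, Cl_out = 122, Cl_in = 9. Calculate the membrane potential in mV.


Vm = (RT/F)*ln((PK*Ko + PNa*Nao + PCl*Cli)/(PK*Ki + PNa*Nai + PCl*Clo))
Numer = 11.981, Denom = 187.909
Vm = -73.56 mV


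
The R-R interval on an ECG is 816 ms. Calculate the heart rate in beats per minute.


HR = 60 / RR_interval(s)
RR = 816 ms = 0.816 s
HR = 60 / 0.816 = 73.53 bpm


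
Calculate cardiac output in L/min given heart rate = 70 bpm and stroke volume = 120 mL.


CO = HR * SV
CO = 70 * 120 / 1000
CO = 8.4 L/min


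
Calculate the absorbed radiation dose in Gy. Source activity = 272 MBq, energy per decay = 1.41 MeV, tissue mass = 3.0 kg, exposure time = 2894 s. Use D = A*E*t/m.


A = 272 MBq = 2.7200e+08 Bq
E = 1.41 MeV = 2.25882e-13 J
D = A*E*t/m = 2.7200e+08*2.25882e-13*2894/3.0
D = 0.05927 Gy


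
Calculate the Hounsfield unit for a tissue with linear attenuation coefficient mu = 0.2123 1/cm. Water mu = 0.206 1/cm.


HU = ((mu_tissue - mu_water) / mu_water) * 1000
HU = ((0.2123 - 0.206) / 0.206) * 1000
HU = 30.58


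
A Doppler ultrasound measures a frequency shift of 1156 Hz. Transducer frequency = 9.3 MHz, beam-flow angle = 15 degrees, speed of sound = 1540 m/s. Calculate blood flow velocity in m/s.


v = fd * c / (2 * f0 * cos(theta))
v = 1156 * 1540 / (2 * 9.3000e+06 * cos(15))
v = 0.09909 m/s


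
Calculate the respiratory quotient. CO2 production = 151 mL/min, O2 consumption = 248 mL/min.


RQ = VCO2 / VO2
RQ = 151 / 248
RQ = 0.6089


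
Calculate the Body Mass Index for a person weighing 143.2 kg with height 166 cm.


BMI = weight / height^2
height = 166 cm = 1.66 m
BMI = 143.2 / 1.66^2
BMI = 51.97 kg/m^2


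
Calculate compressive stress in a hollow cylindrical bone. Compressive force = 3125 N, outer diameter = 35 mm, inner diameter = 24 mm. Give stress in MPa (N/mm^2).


A = pi*(r_o^2 - r_i^2)
r_o = 17.5 mm, r_i = 12 mm
A = 509.723 mm^2
sigma = F/A = 3125 / 509.723
sigma = 6.131 MPa


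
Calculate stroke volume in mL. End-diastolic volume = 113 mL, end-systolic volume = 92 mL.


SV = EDV - ESV
SV = 113 - 92
SV = 21 mL


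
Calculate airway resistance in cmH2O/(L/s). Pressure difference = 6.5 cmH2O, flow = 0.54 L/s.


R = dP / flow
R = 6.5 / 0.54
R = 12.04 cmH2O/(L/s)


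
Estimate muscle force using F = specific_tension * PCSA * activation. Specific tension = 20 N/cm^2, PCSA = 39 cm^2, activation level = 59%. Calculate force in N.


F = sigma * PCSA * activation
F = 20 * 39 * 0.59
F = 460.2 N


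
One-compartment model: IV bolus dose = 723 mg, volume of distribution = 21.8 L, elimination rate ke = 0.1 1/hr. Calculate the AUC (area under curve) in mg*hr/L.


C0 = Dose/Vd = 723/21.8 = 33.1651 mg/L
AUC = C0/ke = 33.1651/0.1
AUC = 331.7 mg*hr/L


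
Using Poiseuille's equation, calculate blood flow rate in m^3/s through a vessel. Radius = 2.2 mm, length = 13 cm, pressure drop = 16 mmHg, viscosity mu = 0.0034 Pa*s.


Q = pi*r^4*dP / (8*mu*L)
r = 0.0022 m, L = 0.13 m
dP = 16 mmHg = 2133.152 Pa
Q = 4.4397e-05 m^3/s


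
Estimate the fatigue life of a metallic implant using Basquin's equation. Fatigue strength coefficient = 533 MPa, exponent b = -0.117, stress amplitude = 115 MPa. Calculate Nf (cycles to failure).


sigma_a = sigma_f' * (2Nf)^b
2Nf = (sigma_a/sigma_f')^(1/b)
2Nf = (115/533)^(1/-0.117)
2Nf = 492672.94
Nf = 2.463e+05


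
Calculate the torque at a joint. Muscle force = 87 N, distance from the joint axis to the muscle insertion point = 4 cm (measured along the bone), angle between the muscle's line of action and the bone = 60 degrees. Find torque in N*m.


Torque = F * d * sin(theta)   (moment arm = d*sin(theta))
d = 4 cm = 0.04 m
Torque = 87 * 0.04 * sin(60)
Torque = 3.014 N*m


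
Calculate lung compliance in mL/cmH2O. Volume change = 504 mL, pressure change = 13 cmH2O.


C = dV / dP
C = 504 / 13
C = 38.77 mL/cmH2O


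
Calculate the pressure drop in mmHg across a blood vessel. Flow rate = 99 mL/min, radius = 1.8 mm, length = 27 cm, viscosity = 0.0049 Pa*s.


dP = 8*mu*L*Q / (pi*r^4)
Q = 99 mL/min = 1.65e-06 m^3/s
dP = 529.534 Pa = 529.534 / 133.322 mmHg = 3.972 mmHg


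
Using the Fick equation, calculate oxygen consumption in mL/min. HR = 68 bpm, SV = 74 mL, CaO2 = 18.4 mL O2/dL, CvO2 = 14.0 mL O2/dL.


CO = HR*SV = 68*74/1000 = 5.032 L/min
a-v O2 diff = 18.4 - 14.0 = 4.4 mL/dL
VO2 = CO * (CaO2-CvO2) * 10 dL/L
VO2 = 5.032 * 4.4 * 10
VO2 = 221.4 mL/min


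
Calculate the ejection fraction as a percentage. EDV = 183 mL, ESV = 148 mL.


SV = EDV - ESV = 183 - 148 = 35 mL
EF = SV/EDV * 100 = 35/183 * 100
EF = 19.13%


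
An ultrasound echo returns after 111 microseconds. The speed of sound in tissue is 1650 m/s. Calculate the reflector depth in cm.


depth = c * t / 2
t = 111 us = 1.1100e-04 s
depth = 1650 * 1.1100e-04 / 2
depth = 0.091575 m = 9.1575 cm


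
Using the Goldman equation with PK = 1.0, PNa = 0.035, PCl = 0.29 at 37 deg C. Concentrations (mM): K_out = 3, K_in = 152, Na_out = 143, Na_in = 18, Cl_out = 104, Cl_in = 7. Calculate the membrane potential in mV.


Vm = (RT/F)*ln((PK*Ko + PNa*Nao + PCl*Cli)/(PK*Ki + PNa*Nai + PCl*Clo))
Numer = 10.035, Denom = 182.79
Vm = -77.56 mV


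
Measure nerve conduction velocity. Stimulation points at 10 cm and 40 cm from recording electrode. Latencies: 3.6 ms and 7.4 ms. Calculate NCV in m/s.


Distance = (40 - 10) / 100 = 0.3 m
dt = (7.4 - 3.6) / 1000 = 0.0038 s
NCV = dist / dt = 78.95 m/s


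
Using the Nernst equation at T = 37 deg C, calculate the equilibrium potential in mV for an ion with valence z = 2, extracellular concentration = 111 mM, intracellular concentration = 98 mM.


E = (RT/(zF)) * ln(C_out/C_in)
T = 37 + 273.15 = 310.15 K
E = (8.314 * 310.15 / (2 * 96485)) * ln(111/98)
E = 1.664 mV


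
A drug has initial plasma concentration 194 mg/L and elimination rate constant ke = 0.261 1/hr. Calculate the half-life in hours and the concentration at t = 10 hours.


t_half = ln(2) / ke = 0.693147 / 0.261 = 2.656 hr
C(t) = C0 * exp(-ke*t) = 194 * exp(-0.261*10)
C(10) = 14.27 mg/L


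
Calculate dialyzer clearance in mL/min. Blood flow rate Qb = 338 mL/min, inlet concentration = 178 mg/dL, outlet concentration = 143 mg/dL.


K = Qb * (Cb_in - Cb_out) / Cb_in
K = 338 * (178 - 143) / 178
K = 66.46 mL/min


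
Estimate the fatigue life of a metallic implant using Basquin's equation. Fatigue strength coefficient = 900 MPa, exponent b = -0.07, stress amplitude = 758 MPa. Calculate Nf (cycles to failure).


sigma_a = sigma_f' * (2Nf)^b
2Nf = (sigma_a/sigma_f')^(1/b)
2Nf = (758/900)^(1/-0.07)
2Nf = 11.623393
Nf = 5.812


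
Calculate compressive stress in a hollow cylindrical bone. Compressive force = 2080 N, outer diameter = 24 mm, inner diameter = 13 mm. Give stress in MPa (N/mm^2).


A = pi*(r_o^2 - r_i^2)
r_o = 12 mm, r_i = 6.5 mm
A = 319.657 mm^2
sigma = F/A = 2080 / 319.657
sigma = 6.507 MPa


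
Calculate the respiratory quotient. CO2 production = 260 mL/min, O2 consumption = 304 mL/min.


RQ = VCO2 / VO2
RQ = 260 / 304
RQ = 0.8553


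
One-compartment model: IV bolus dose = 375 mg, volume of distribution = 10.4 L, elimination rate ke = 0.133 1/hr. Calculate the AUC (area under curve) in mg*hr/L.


C0 = Dose/Vd = 375/10.4 = 36.0577 mg/L
AUC = C0/ke = 36.0577/0.133
AUC = 271.1 mg*hr/L


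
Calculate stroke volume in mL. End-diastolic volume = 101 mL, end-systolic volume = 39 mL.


SV = EDV - ESV
SV = 101 - 39
SV = 62 mL


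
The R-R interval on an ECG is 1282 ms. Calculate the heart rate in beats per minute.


HR = 60 / RR_interval(s)
RR = 1282 ms = 1.282 s
HR = 60 / 1.282 = 46.8 bpm


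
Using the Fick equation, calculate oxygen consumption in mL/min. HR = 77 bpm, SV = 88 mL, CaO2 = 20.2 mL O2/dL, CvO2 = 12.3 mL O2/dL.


CO = HR*SV = 77*88/1000 = 6.776 L/min
a-v O2 diff = 20.2 - 12.3 = 7.9 mL/dL
VO2 = CO * (CaO2-CvO2) * 10 dL/L
VO2 = 6.776 * 7.9 * 10
VO2 = 535.3 mL/min


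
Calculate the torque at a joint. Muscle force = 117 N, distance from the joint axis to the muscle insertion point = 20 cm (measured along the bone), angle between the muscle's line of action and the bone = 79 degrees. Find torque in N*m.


Torque = F * d * sin(theta)   (moment arm = d*sin(theta))
d = 20 cm = 0.2 m
Torque = 117 * 0.2 * sin(79)
Torque = 22.97 N*m


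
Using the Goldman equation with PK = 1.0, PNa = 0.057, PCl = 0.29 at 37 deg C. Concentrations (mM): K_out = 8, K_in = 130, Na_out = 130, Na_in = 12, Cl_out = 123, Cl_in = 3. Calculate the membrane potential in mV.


Vm = (RT/F)*ln((PK*Ko + PNa*Nao + PCl*Cli)/(PK*Ki + PNa*Nai + PCl*Clo))
Numer = 16.28, Denom = 166.354
Vm = -62.11 mV


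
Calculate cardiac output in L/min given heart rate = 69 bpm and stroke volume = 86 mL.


CO = HR * SV
CO = 69 * 86 / 1000
CO = 5.934 L/min


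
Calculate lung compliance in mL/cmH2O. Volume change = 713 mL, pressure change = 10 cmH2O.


C = dV / dP
C = 713 / 10
C = 71.3 mL/cmH2O


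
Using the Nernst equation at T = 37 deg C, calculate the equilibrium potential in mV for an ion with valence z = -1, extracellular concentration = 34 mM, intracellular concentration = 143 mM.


E = (RT/(zF)) * ln(C_out/C_in)
T = 37 + 273.15 = 310.15 K
E = (8.314 * 310.15 / (-1 * 96485)) * ln(34/143)
E = 38.39 mV


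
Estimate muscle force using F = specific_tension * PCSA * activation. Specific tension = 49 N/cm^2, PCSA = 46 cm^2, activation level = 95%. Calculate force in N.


F = sigma * PCSA * activation
F = 49 * 46 * 0.95
F = 2141 N


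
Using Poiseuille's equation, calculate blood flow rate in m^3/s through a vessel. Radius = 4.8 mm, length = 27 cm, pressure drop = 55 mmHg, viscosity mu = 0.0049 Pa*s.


Q = pi*r^4*dP / (8*mu*L)
r = 0.0048 m, L = 0.27 m
dP = 55 mmHg = 7332.71 Pa
Q = 0.001155 m^3/s


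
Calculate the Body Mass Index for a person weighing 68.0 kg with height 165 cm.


BMI = weight / height^2
height = 165 cm = 1.65 m
BMI = 68.0 / 1.65^2
BMI = 24.98 kg/m^2


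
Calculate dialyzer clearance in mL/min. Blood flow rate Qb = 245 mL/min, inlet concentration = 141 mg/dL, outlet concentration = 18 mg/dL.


K = Qb * (Cb_in - Cb_out) / Cb_in
K = 245 * (141 - 18) / 141
K = 213.7 mL/min


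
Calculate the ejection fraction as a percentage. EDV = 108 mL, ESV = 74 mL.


SV = EDV - ESV = 108 - 74 = 34 mL
EF = SV/EDV * 100 = 34/108 * 100
EF = 31.48%


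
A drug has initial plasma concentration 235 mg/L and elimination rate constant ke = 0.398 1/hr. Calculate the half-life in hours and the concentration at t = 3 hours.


t_half = ln(2) / ke = 0.693147 / 0.398 = 1.742 hr
C(t) = C0 * exp(-ke*t) = 235 * exp(-0.398*3)
C(3) = 71.21 mg/L


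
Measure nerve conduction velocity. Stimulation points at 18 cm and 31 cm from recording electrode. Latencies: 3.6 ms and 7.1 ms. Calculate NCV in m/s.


Distance = (31 - 18) / 100 = 0.13 m
dt = (7.1 - 3.6) / 1000 = 0.0035 s
NCV = dist / dt = 37.14 m/s


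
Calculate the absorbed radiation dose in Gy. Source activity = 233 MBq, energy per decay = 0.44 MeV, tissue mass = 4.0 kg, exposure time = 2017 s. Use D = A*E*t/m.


A = 233 MBq = 2.3300e+08 Bq
E = 0.44 MeV = 7.0488e-14 J
D = A*E*t/m = 2.3300e+08*7.0488e-14*2017/4.0
D = 0.008282 Gy


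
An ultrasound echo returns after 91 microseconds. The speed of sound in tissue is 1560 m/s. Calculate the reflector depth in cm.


depth = c * t / 2
t = 91 us = 9.1000e-05 s
depth = 1560 * 9.1000e-05 / 2
depth = 0.07098 m = 7.098 cm


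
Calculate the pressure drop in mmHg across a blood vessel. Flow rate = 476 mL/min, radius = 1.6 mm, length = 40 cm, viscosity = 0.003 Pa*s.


dP = 8*mu*L*Q / (pi*r^4)
Q = 476 mL/min = 7.93333e-06 m^3/s
dP = 3699.11 Pa = 3699.11 / 133.322 mmHg = 27.75 mmHg


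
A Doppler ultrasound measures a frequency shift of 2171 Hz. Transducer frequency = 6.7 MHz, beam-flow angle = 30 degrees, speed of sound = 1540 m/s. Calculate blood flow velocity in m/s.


v = fd * c / (2 * f0 * cos(theta))
v = 2171 * 1540 / (2 * 6.7000e+06 * cos(30))
v = 0.2881 m/s


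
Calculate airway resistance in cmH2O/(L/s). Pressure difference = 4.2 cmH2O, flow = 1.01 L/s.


R = dP / flow
R = 4.2 / 1.01
R = 4.158 cmH2O/(L/s)


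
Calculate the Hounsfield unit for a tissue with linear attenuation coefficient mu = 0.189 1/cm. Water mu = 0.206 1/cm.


HU = ((mu_tissue - mu_water) / mu_water) * 1000
HU = ((0.189 - 0.206) / 0.206) * 1000
HU = -82.52


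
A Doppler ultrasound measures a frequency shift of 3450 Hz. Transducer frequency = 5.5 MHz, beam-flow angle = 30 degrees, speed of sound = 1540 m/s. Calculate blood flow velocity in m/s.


v = fd * c / (2 * f0 * cos(theta))
v = 3450 * 1540 / (2 * 5.5000e+06 * cos(30))
v = 0.5577 m/s


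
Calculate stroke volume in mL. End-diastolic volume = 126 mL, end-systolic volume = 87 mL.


SV = EDV - ESV
SV = 126 - 87
SV = 39 mL


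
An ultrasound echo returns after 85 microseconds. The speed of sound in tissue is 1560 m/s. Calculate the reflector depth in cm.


depth = c * t / 2
t = 85 us = 8.5000e-05 s
depth = 1560 * 8.5000e-05 / 2
depth = 0.0663 m = 6.63 cm


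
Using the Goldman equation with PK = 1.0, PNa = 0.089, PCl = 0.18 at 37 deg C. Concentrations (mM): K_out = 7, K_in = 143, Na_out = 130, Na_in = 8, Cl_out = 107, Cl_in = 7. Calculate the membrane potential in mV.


Vm = (RT/F)*ln((PK*Ko + PNa*Nao + PCl*Cli)/(PK*Ki + PNa*Nai + PCl*Clo))
Numer = 19.83, Denom = 162.972
Vm = -56.29 mV


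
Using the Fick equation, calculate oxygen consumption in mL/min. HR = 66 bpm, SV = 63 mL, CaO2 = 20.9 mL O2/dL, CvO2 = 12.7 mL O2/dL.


CO = HR*SV = 66*63/1000 = 4.158 L/min
a-v O2 diff = 20.9 - 12.7 = 8.2 mL/dL
VO2 = CO * (CaO2-CvO2) * 10 dL/L
VO2 = 4.158 * 8.2 * 10
VO2 = 341 mL/min


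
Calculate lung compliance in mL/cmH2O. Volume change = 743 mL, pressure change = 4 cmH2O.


C = dV / dP
C = 743 / 4
C = 185.8 mL/cmH2O


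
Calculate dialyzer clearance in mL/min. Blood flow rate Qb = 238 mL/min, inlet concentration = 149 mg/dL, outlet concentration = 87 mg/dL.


K = Qb * (Cb_in - Cb_out) / Cb_in
K = 238 * (149 - 87) / 149
K = 99.03 mL/min


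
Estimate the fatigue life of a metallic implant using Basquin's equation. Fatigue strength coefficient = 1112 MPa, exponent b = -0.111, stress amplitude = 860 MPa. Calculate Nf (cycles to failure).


sigma_a = sigma_f' * (2Nf)^b
2Nf = (sigma_a/sigma_f')^(1/b)
2Nf = (860/1112)^(1/-0.111)
2Nf = 10.126573
Nf = 5.063


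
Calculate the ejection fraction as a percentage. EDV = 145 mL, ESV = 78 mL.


SV = EDV - ESV = 145 - 78 = 67 mL
EF = SV/EDV * 100 = 67/145 * 100
EF = 46.21%


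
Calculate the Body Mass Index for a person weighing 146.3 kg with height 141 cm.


BMI = weight / height^2
height = 141 cm = 1.41 m
BMI = 146.3 / 1.41^2
BMI = 73.59 kg/m^2


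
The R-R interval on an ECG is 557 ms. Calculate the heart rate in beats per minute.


HR = 60 / RR_interval(s)
RR = 557 ms = 0.557 s
HR = 60 / 0.557 = 107.7 bpm


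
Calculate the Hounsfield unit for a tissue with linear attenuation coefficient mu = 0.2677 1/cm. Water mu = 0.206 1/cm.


HU = ((mu_tissue - mu_water) / mu_water) * 1000
HU = ((0.2677 - 0.206) / 0.206) * 1000
HU = 299.5


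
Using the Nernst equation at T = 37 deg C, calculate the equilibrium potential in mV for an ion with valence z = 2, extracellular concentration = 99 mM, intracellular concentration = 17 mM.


E = (RT/(zF)) * ln(C_out/C_in)
T = 37 + 273.15 = 310.15 K
E = (8.314 * 310.15 / (2 * 96485)) * ln(99/17)
E = 23.54 mV


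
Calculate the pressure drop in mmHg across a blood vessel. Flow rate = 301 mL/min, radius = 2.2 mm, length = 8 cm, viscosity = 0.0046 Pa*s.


dP = 8*mu*L*Q / (pi*r^4)
Q = 301 mL/min = 5.01667e-06 m^3/s
dP = 200.684 Pa = 200.684 / 133.322 mmHg = 1.505 mmHg


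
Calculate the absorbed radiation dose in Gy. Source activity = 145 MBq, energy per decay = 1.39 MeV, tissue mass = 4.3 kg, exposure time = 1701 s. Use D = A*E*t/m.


A = 145 MBq = 1.4500e+08 Bq
E = 1.39 MeV = 2.22678e-13 J
D = A*E*t/m = 1.4500e+08*2.22678e-13*1701/4.3
D = 0.01277 Gy


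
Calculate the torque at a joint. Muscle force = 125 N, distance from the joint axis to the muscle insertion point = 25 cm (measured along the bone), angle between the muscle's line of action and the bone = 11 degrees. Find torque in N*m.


Torque = F * d * sin(theta)   (moment arm = d*sin(theta))
d = 25 cm = 0.25 m
Torque = 125 * 0.25 * sin(11)
Torque = 5.963 N*m


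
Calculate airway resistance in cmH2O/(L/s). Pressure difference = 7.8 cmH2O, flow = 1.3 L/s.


R = dP / flow
R = 7.8 / 1.3
R = 6 cmH2O/(L/s)


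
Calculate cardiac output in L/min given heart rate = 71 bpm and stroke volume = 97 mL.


CO = HR * SV
CO = 71 * 97 / 1000
CO = 6.887 L/min


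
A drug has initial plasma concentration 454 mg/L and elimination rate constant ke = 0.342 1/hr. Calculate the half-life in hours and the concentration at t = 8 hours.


t_half = ln(2) / ke = 0.693147 / 0.342 = 2.027 hr
C(t) = C0 * exp(-ke*t) = 454 * exp(-0.342*8)
C(8) = 29.43 mg/L


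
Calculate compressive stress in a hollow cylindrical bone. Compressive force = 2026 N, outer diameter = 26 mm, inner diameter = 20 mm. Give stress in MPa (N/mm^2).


A = pi*(r_o^2 - r_i^2)
r_o = 13 mm, r_i = 10 mm
A = 216.77 mm^2
sigma = F/A = 2026 / 216.77
sigma = 9.346 MPa


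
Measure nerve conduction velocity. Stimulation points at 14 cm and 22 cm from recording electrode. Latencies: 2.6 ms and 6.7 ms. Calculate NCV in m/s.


Distance = (22 - 14) / 100 = 0.08 m
dt = (6.7 - 2.6) / 1000 = 0.0041 s
NCV = dist / dt = 19.51 m/s


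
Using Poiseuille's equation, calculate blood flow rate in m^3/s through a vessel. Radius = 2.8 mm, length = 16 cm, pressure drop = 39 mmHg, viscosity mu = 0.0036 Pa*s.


Q = pi*r^4*dP / (8*mu*L)
r = 0.0028 m, L = 0.16 m
dP = 39 mmHg = 5199.558 Pa
Q = 2.1789e-04 m^3/s


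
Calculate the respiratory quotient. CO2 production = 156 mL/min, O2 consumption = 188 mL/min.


RQ = VCO2 / VO2
RQ = 156 / 188
RQ = 0.8298


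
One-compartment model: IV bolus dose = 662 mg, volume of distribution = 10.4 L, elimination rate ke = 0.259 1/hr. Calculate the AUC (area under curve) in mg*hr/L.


C0 = Dose/Vd = 662/10.4 = 63.6538 mg/L
AUC = C0/ke = 63.6538/0.259
AUC = 245.8 mg*hr/L


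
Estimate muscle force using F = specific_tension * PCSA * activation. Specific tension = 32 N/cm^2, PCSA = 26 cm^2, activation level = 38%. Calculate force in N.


F = sigma * PCSA * activation
F = 32 * 26 * 0.38
F = 316.2 N


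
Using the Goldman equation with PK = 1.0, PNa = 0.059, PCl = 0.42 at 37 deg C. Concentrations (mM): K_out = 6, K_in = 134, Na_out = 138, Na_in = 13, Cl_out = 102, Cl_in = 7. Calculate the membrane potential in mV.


Vm = (RT/F)*ln((PK*Ko + PNa*Nao + PCl*Cli)/(PK*Ki + PNa*Nai + PCl*Clo))
Numer = 17.082, Denom = 177.607
Vm = -62.58 mV


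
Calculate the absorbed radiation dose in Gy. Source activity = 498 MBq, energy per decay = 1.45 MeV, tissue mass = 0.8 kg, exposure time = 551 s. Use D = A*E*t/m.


A = 498 MBq = 4.9800e+08 Bq
E = 1.45 MeV = 2.3229e-13 J
D = A*E*t/m = 4.9800e+08*2.3229e-13*551/0.8
D = 0.07967 Gy


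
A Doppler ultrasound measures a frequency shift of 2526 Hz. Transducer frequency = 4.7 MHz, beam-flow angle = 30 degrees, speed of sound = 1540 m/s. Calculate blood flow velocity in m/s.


v = fd * c / (2 * f0 * cos(theta))
v = 2526 * 1540 / (2 * 4.7000e+06 * cos(30))
v = 0.4779 m/s


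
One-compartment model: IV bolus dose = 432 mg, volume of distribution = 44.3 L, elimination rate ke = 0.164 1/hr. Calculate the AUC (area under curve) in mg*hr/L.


C0 = Dose/Vd = 432/44.3 = 9.75169 mg/L
AUC = C0/ke = 9.75169/0.164
AUC = 59.46 mg*hr/L


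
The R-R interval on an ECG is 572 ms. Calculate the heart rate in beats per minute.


HR = 60 / RR_interval(s)
RR = 572 ms = 0.572 s
HR = 60 / 0.572 = 104.9 bpm


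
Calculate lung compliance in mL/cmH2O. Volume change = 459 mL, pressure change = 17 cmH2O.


C = dV / dP
C = 459 / 17
C = 27 mL/cmH2O


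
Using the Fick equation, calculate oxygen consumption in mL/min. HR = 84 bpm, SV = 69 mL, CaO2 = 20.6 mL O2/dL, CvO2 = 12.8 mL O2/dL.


CO = HR*SV = 84*69/1000 = 5.796 L/min
a-v O2 diff = 20.6 - 12.8 = 7.8 mL/dL
VO2 = CO * (CaO2-CvO2) * 10 dL/L
VO2 = 5.796 * 7.8 * 10
VO2 = 452.1 mL/min


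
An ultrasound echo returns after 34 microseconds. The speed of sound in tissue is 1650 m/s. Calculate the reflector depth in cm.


depth = c * t / 2
t = 34 us = 3.4000e-05 s
depth = 1650 * 3.4000e-05 / 2
depth = 0.02805 m = 2.805 cm


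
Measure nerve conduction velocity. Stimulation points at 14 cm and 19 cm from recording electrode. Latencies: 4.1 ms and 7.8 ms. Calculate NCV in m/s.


Distance = (19 - 14) / 100 = 0.05 m
dt = (7.8 - 4.1) / 1000 = 0.0037 s
NCV = dist / dt = 13.51 m/s


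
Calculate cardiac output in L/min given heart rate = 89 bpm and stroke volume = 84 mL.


CO = HR * SV
CO = 89 * 84 / 1000
CO = 7.476 L/min


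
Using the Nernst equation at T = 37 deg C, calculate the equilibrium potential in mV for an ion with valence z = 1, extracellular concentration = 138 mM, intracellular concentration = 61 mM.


E = (RT/(zF)) * ln(C_out/C_in)
T = 37 + 273.15 = 310.15 K
E = (8.314 * 310.15 / (1 * 96485)) * ln(138/61)
E = 21.82 mV


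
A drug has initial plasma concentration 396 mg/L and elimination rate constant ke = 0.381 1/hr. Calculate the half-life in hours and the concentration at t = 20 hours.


t_half = ln(2) / ke = 0.693147 / 0.381 = 1.819 hr
C(t) = C0 * exp(-ke*t) = 396 * exp(-0.381*20)
C(20) = 0.1943 mg/L


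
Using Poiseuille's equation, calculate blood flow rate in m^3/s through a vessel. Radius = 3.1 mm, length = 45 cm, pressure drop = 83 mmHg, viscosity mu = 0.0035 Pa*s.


Q = pi*r^4*dP / (8*mu*L)
r = 0.0031 m, L = 0.45 m
dP = 83 mmHg = 11065.726 Pa
Q = 2.5480e-04 m^3/s


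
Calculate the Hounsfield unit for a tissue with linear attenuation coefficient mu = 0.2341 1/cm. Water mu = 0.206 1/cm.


HU = ((mu_tissue - mu_water) / mu_water) * 1000
HU = ((0.2341 - 0.206) / 0.206) * 1000
HU = 136.4


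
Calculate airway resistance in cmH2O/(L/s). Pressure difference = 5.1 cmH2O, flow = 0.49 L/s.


R = dP / flow
R = 5.1 / 0.49
R = 10.41 cmH2O/(L/s)


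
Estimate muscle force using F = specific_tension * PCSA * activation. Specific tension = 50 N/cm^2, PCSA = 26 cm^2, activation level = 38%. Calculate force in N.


F = sigma * PCSA * activation
F = 50 * 26 * 0.38
F = 494 N


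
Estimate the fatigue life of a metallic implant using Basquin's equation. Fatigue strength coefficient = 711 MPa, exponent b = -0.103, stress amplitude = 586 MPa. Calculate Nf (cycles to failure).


sigma_a = sigma_f' * (2Nf)^b
2Nf = (sigma_a/sigma_f')^(1/b)
2Nf = (586/711)^(1/-0.103)
2Nf = 6.5352467
Nf = 3.268


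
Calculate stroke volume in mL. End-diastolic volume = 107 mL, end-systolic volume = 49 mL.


SV = EDV - ESV
SV = 107 - 49
SV = 58 mL


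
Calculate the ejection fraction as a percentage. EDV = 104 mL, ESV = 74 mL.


SV = EDV - ESV = 104 - 74 = 30 mL
EF = SV/EDV * 100 = 30/104 * 100
EF = 28.85%


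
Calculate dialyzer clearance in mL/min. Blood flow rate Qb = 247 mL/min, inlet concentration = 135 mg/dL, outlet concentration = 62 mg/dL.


K = Qb * (Cb_in - Cb_out) / Cb_in
K = 247 * (135 - 62) / 135
K = 133.6 mL/min


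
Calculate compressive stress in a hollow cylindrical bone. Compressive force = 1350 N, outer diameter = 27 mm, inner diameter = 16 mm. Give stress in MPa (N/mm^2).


A = pi*(r_o^2 - r_i^2)
r_o = 13.5 mm, r_i = 8 mm
A = 371.493 mm^2
sigma = F/A = 1350 / 371.493
sigma = 3.634 MPa


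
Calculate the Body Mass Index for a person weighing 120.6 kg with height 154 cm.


BMI = weight / height^2
height = 154 cm = 1.54 m
BMI = 120.6 / 1.54^2
BMI = 50.85 kg/m^2


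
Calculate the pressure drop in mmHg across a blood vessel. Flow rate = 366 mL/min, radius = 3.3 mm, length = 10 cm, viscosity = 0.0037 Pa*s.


dP = 8*mu*L*Q / (pi*r^4)
Q = 366 mL/min = 6.1e-06 m^3/s
dP = 48.4636 Pa = 48.4636 / 133.322 mmHg = 0.3635 mmHg


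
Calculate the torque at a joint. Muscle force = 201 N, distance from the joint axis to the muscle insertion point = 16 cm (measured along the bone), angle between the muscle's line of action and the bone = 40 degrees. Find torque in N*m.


Torque = F * d * sin(theta)   (moment arm = d*sin(theta))
d = 16 cm = 0.16 m
Torque = 201 * 0.16 * sin(40)
Torque = 20.67 N*m


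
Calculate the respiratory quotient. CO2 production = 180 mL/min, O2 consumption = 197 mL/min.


RQ = VCO2 / VO2
RQ = 180 / 197
RQ = 0.9137


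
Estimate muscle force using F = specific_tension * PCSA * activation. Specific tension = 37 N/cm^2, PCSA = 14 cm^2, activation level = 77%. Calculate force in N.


F = sigma * PCSA * activation
F = 37 * 14 * 0.77
F = 398.9 N


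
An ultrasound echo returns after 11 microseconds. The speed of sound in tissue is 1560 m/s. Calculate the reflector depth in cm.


depth = c * t / 2
t = 11 us = 1.1000e-05 s
depth = 1560 * 1.1000e-05 / 2
depth = 0.00858 m = 0.858 cm


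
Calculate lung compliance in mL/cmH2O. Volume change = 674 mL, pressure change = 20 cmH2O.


C = dV / dP
C = 674 / 20
C = 33.7 mL/cmH2O


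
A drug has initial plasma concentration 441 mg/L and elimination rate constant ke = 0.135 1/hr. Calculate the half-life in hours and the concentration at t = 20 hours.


t_half = ln(2) / ke = 0.693147 / 0.135 = 5.134 hr
C(t) = C0 * exp(-ke*t) = 441 * exp(-0.135*20)
C(20) = 29.64 mg/L


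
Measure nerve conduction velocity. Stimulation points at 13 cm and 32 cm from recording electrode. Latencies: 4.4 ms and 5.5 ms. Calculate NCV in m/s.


Distance = (32 - 13) / 100 = 0.19 m
dt = (5.5 - 4.4) / 1000 = 0.0011 s
NCV = dist / dt = 172.7 m/s


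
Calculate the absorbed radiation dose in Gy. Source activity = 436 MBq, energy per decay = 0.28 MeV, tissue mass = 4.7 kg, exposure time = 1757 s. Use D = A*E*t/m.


A = 436 MBq = 4.3600e+08 Bq
E = 0.28 MeV = 4.4856e-14 J
D = A*E*t/m = 4.3600e+08*4.4856e-14*1757/4.7
D = 0.007311 Gy


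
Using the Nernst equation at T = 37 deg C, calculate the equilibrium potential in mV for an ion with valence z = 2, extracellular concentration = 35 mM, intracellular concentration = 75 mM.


E = (RT/(zF)) * ln(C_out/C_in)
T = 37 + 273.15 = 310.15 K
E = (8.314 * 310.15 / (2 * 96485)) * ln(35/75)
E = -10.18 mV


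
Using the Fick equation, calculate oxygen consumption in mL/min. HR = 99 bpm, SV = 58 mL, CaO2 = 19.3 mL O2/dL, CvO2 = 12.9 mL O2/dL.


CO = HR*SV = 99*58/1000 = 5.742 L/min
a-v O2 diff = 19.3 - 12.9 = 6.4 mL/dL
VO2 = CO * (CaO2-CvO2) * 10 dL/L
VO2 = 5.742 * 6.4 * 10
VO2 = 367.5 mL/min


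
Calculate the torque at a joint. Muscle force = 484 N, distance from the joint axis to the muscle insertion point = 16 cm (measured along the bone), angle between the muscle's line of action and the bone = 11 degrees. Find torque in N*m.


Torque = F * d * sin(theta)   (moment arm = d*sin(theta))
d = 16 cm = 0.16 m
Torque = 484 * 0.16 * sin(11)
Torque = 14.78 N*m


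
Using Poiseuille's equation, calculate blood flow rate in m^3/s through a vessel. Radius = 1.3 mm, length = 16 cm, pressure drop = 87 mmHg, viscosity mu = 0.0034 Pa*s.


Q = pi*r^4*dP / (8*mu*L)
r = 0.0013 m, L = 0.16 m
dP = 87 mmHg = 11599.014 Pa
Q = 2.3914e-05 m^3/s


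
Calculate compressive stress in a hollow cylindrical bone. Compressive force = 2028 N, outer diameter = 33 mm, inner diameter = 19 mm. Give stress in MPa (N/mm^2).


A = pi*(r_o^2 - r_i^2)
r_o = 16.5 mm, r_i = 9.5 mm
A = 571.77 mm^2
sigma = F/A = 2028 / 571.77
sigma = 3.547 MPa


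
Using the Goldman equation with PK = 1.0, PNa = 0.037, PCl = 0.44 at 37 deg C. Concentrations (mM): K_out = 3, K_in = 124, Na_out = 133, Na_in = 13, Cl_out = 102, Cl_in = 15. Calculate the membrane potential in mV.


Vm = (RT/F)*ln((PK*Ko + PNa*Nao + PCl*Cli)/(PK*Ki + PNa*Nai + PCl*Clo))
Numer = 14.521, Denom = 169.361
Vm = -65.65 mV


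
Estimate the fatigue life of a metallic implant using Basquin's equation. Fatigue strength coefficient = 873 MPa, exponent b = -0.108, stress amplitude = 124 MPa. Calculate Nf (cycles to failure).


sigma_a = sigma_f' * (2Nf)^b
2Nf = (sigma_a/sigma_f')^(1/b)
2Nf = (124/873)^(1/-0.108)
2Nf = 70482167
Nf = 3.5241e+07


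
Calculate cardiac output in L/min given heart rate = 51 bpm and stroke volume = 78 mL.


CO = HR * SV
CO = 51 * 78 / 1000
CO = 3.978 L/min


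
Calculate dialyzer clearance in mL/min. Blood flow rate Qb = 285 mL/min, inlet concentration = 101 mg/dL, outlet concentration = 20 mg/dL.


K = Qb * (Cb_in - Cb_out) / Cb_in
K = 285 * (101 - 20) / 101
K = 228.6 mL/min


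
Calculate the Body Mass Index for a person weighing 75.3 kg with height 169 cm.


BMI = weight / height^2
height = 169 cm = 1.69 m
BMI = 75.3 / 1.69^2
BMI = 26.36 kg/m^2


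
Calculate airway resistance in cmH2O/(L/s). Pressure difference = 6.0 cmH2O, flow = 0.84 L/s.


R = dP / flow
R = 6.0 / 0.84
R = 7.143 cmH2O/(L/s)


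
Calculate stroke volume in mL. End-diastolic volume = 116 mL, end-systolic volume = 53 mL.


SV = EDV - ESV
SV = 116 - 53
SV = 63 mL


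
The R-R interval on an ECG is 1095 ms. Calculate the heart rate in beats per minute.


HR = 60 / RR_interval(s)
RR = 1095 ms = 1.095 s
HR = 60 / 1.095 = 54.79 bpm


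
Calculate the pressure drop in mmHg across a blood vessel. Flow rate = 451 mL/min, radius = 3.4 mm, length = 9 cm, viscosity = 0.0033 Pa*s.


dP = 8*mu*L*Q / (pi*r^4)
Q = 451 mL/min = 7.51667e-06 m^3/s
dP = 42.5409 Pa = 42.5409 / 133.322 mmHg = 0.3191 mmHg


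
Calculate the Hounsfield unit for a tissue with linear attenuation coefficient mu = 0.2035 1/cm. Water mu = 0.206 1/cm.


HU = ((mu_tissue - mu_water) / mu_water) * 1000
HU = ((0.2035 - 0.206) / 0.206) * 1000
HU = -12.14


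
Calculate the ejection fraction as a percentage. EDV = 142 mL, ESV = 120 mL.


SV = EDV - ESV = 142 - 120 = 22 mL
EF = SV/EDV * 100 = 22/142 * 100
EF = 15.49%


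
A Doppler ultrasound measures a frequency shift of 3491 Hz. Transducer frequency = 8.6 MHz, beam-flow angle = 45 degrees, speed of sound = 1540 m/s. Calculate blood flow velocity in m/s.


v = fd * c / (2 * f0 * cos(theta))
v = 3491 * 1540 / (2 * 8.6000e+06 * cos(45))
v = 0.442 m/s


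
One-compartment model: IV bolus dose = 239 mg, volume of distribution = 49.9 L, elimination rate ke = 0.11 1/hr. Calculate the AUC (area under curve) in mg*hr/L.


C0 = Dose/Vd = 239/49.9 = 4.78958 mg/L
AUC = C0/ke = 4.78958/0.11
AUC = 43.54 mg*hr/L


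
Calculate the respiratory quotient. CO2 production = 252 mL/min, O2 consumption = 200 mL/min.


RQ = VCO2 / VO2
RQ = 252 / 200
RQ = 1.26


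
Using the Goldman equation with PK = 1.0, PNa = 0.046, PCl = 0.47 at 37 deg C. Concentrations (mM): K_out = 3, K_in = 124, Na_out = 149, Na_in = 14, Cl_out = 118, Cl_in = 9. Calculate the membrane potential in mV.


Vm = (RT/F)*ln((PK*Ko + PNa*Nao + PCl*Cli)/(PK*Ki + PNa*Nai + PCl*Clo))
Numer = 14.084, Denom = 180.104
Vm = -68.11 mV


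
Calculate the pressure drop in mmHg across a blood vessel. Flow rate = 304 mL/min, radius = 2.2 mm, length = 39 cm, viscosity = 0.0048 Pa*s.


dP = 8*mu*L*Q / (pi*r^4)
Q = 304 mL/min = 5.06667e-06 m^3/s
dP = 1031.05 Pa = 1031.05 / 133.322 mmHg = 7.734 mmHg


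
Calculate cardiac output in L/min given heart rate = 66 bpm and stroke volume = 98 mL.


CO = HR * SV
CO = 66 * 98 / 1000
CO = 6.468 L/min


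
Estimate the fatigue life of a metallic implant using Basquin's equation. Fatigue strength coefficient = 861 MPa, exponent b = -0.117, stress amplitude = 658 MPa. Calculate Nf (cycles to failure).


sigma_a = sigma_f' * (2Nf)^b
2Nf = (sigma_a/sigma_f')^(1/b)
2Nf = (658/861)^(1/-0.117)
2Nf = 9.9562598
Nf = 4.978


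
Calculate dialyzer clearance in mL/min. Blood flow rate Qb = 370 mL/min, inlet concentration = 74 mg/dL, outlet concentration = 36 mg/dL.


K = Qb * (Cb_in - Cb_out) / Cb_in
K = 370 * (74 - 36) / 74
K = 190 mL/min


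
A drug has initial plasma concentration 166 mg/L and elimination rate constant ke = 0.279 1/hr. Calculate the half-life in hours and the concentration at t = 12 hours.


t_half = ln(2) / ke = 0.693147 / 0.279 = 2.484 hr
C(t) = C0 * exp(-ke*t) = 166 * exp(-0.279*12)
C(12) = 5.836 mg/L


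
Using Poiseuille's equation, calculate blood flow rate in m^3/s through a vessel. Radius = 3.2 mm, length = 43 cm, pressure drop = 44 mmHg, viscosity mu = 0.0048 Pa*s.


Q = pi*r^4*dP / (8*mu*L)
r = 0.0032 m, L = 0.43 m
dP = 44 mmHg = 5866.168 Pa
Q = 1.1703e-04 m^3/s


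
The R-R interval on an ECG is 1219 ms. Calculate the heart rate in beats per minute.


HR = 60 / RR_interval(s)
RR = 1219 ms = 1.219 s
HR = 60 / 1.219 = 49.22 bpm


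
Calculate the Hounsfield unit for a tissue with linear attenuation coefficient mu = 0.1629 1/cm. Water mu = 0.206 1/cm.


HU = ((mu_tissue - mu_water) / mu_water) * 1000
HU = ((0.1629 - 0.206) / 0.206) * 1000
HU = -209.2


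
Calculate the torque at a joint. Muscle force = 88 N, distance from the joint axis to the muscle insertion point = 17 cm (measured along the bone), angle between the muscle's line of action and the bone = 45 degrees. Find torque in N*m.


Torque = F * d * sin(theta)   (moment arm = d*sin(theta))
d = 17 cm = 0.17 m
Torque = 88 * 0.17 * sin(45)
Torque = 10.58 N*m


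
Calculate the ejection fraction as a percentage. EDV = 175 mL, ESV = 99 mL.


SV = EDV - ESV = 175 - 99 = 76 mL
EF = SV/EDV * 100 = 76/175 * 100
EF = 43.43%


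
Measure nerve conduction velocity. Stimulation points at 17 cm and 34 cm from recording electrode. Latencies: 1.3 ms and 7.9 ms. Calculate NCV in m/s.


Distance = (34 - 17) / 100 = 0.17 m
dt = (7.9 - 1.3) / 1000 = 0.0066 s
NCV = dist / dt = 25.76 m/s


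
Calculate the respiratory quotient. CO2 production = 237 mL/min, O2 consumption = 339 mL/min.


RQ = VCO2 / VO2
RQ = 237 / 339
RQ = 0.6991


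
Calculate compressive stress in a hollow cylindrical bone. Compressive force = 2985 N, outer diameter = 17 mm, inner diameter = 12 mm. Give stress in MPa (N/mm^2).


A = pi*(r_o^2 - r_i^2)
r_o = 8.5 mm, r_i = 6 mm
A = 113.883 mm^2
sigma = F/A = 2985 / 113.883
sigma = 26.21 MPa


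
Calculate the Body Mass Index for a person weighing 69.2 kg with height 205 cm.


BMI = weight / height^2
height = 205 cm = 2.05 m
BMI = 69.2 / 2.05^2
BMI = 16.47 kg/m^2


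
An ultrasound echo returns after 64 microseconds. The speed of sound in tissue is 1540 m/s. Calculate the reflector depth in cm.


depth = c * t / 2
t = 64 us = 6.4000e-05 s
depth = 1540 * 6.4000e-05 / 2
depth = 0.04928 m = 4.928 cm
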